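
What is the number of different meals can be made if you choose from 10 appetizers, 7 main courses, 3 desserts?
210
By the multiplication principle: 10 × 7 × 3 = 210.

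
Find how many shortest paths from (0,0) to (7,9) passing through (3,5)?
3,920

To (3,5): C(8,3)=56. From there: C(8,4)=70. Total: 3,920.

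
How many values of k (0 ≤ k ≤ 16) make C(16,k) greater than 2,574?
7

Solution: Row 16 is unimodal and symmetric about k=16/2. C(16,4)=1,820 ≤ 2,574; C(16,5)=4,368 > 2,574; by symmetry C(16,k) > 2,574 for k = 5..11. That's 11 - 5 + 1 = 7 values.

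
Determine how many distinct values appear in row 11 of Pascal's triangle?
6
Row 11 has entries C(11,0)..C(11,11); by symmetry C(11,k)=C(11,11-k), giving 6 distinct values.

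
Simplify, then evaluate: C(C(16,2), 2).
7,140

Working:
C(16,2) = 120, then C(120, 2) = 7,140.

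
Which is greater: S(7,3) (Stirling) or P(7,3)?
S(7,3) = 3·S(6,3) + S(6,2) = 3·90 + 31 = 301; P(7,3) = 210.
Final answer: S(7,3)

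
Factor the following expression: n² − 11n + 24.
Seek roots whose sum is 11 and product is 24: (3, 8). So n² − 11n + 24 = (n − 3)(n − 8).

Answer: (n − 3)(n − 8)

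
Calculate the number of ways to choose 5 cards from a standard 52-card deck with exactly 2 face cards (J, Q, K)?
12 face cards and 40 non-face cards: C(12,2) × C(40,3) = 66 × 9,880 = 652,080.
Final answer: 652,080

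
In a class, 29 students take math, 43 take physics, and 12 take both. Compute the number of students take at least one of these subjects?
60
|A∪B| = |A|+|B|-|A∩B| = 29+43-12 = 60.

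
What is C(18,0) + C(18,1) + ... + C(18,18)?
262,144

Explanation: Sum of binomial coefficients = 2^18 = 262,144.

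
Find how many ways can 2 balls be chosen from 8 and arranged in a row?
56

Solution: P(8,2) = 8!/(8-2)! = 56.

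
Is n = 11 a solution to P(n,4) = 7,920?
P(11,4) = 11·10·9·8 = 7,920, which equals 7,920.
Final answer: Yes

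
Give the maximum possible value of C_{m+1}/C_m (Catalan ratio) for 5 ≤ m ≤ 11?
46/13
C_{m+1}/C_m = 2(2m+1)/(m+2), which increases with m. Maximum at m = 11: 2·23/13 = 46/13.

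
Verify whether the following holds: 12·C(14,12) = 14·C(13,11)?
Absorption identity k·C(n,k) = n·C(n-1,k-1). LHS = 12·91 = 1,092; RHS = 14·78 = 1,092.
Final answer: True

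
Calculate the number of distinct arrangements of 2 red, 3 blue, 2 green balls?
210

Explanation: Multinomial: 7!/(2! × 3! × 2!) = 210.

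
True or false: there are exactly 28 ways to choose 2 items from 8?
True

C(8,2) = 28.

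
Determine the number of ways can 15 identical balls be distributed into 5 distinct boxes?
3,876

Reasoning: C(15+5-1, 5-1) = C(19, 4) = 3,876.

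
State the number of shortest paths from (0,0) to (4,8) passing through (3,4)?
To (3,4): C(7,3)=35. From there: C(5,1)=5. Total: 175.

Answer: 175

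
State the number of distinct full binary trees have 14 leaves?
Using the Catalan number formula: C_n = C(2n, n) / (n+1)
C_13 = C(26, 13) / (13+1)
     = 10400600 / 14
     = 742,900
Final answer: 742,900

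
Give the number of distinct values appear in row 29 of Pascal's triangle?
15

Row 29 has entries C(29,0)..C(29,29); by symmetry C(29,k)=C(29,29-k), giving 15 distinct values.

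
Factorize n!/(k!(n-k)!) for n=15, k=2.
C(15,2) = 105

Working:
This is the binomial coefficient C(15,2) = 105.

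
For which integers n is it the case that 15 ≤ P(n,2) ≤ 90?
5, 6, 7, 8, 9, 10
P(4,2)=12; P(5,2)=20; P(6,2)=30; P(7,2)=42; P(8,2)=56; P(9,2)=72; P(10,2)=90; P(11,2)=110. So valid n = 5, 6, 7, 8, 9, 10.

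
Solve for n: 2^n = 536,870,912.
29
536,870,912 = 1,024 × 1,024 × 512 = 2^10 × 2^10 × 2^9 = 2^29, so n = 29.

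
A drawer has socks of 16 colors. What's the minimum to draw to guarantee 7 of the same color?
Worst case: 6 of each = 96. One more: 97.

Answer: 97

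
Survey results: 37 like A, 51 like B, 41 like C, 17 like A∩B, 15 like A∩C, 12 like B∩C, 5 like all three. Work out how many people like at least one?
90

Reasoning: |A∪B∪C| = 37+51+41-17-15-12+5 = 90.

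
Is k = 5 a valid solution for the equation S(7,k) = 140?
Yes
S(7,5) = 5·S(6,5) + S(6,4) = 5·15 + 65 = 140, which equals 140.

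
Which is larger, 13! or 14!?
14!
13!=6,227,020,800, 14!=87,178,291,200. 14! > 13!.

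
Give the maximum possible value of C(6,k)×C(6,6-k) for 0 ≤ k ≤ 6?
C(6,k)·C(6,6-k) = C(6,k)², maximised at the centre k = 3: C(6,3)² = 400.

Answer: 400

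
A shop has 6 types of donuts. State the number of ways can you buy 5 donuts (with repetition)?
252

Stars and bars: C(5+6-1, 5) = C(10, 5) = 252.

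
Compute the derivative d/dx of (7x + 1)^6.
42(7x + 1)^5

Working:
Chain rule: 6(7x+1)^{5} × 7 = 42(7x+1)^{5}.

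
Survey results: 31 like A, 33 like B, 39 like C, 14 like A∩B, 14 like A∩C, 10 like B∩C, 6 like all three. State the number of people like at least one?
|A∪B∪C| = 31+33+39-14-14-10+6 = 71.

Answer: 71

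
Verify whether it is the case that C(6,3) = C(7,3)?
False

Reasoning: LHS = C(6,3) = 20; RHS = C(7,3) = 35. 20 ≠ 35, so the statement does not hold.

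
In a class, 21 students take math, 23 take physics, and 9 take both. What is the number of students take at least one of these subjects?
35

Solution: |A∪B| = |A|+|B|-|A∩B| = 21+23-9 = 35.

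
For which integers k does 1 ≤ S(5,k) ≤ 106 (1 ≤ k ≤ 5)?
1, 2, 3, 4, 5
S(5,1)=1; S(5,2)=15; S(5,3)=25; S(5,4)=10; S(5,5)=1. So valid k = 1, 2, 3, 4, 5.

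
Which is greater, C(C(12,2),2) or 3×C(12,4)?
C(C(12,2),2)=2,145, 3×C(12,4)=1,485.
Final answer: C(C(12,2),2)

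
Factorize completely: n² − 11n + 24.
(n − 3)(n − 8)

Solution: Seek roots whose sum is 11 and product is 24: (3, 8). So n² − 11n + 24 = (n − 3)(n − 8).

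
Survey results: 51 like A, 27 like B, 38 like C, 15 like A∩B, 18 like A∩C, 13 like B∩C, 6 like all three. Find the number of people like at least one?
76

Working:
|A∪B∪C| = 51+27+38-15-18-13+6 = 76.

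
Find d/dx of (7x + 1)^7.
49(7x + 1)^6

Working:
Chain rule: 7(7x+1)^{6} × 7 = 49(7x+1)^{6}.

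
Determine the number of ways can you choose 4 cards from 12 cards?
495

Solution: C(12,4) = 12! / (4! × (12-4)!)
         = 12! / (4! × 8!)
         = 495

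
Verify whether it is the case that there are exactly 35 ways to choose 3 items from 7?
True

Explanation: C(7,3) = 35.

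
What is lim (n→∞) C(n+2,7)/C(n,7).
1

Solution: Both numerator and denominator grow as n^7/7! for large n, so the ratio → 1.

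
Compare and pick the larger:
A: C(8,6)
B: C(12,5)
B

Reasoning: A=C(8,6)=28, B=C(12,5)=792.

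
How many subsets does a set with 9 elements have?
512
Each element can be included or excluded: 2^9 = 512.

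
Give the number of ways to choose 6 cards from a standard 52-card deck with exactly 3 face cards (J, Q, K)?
2,173,600

12 face cards and 40 non-face cards: C(12,3) × C(40,3) = 220 × 9,880 = 2,173,600.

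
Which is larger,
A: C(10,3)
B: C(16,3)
B

Explanation: A=C(10,3)=120, B=C(16,3)=560.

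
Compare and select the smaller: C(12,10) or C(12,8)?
C(12,10)=66, C(12,8)=495.

Answer: C(12,10)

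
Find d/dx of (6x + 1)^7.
42(6x + 1)^6
Chain rule: 7(6x+1)^{6} × 6 = 42(6x+1)^{6}.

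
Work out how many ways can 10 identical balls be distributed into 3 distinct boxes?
66

Solution: C(10+3-1, 3-1) = C(12, 2) = 66.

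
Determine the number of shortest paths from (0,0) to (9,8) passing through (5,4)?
8,820

To (5,4): C(9,5)=126. From there: C(8,4)=70. Total: 8,820.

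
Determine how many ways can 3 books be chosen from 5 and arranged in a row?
60

Reasoning: P(5,3) = 5!/(5-3)! = 60.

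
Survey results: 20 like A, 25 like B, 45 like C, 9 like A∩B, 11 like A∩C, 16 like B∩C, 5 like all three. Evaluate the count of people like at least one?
|A∪B∪C| = 20+25+45-9-11-16+5 = 59.
Final answer: 59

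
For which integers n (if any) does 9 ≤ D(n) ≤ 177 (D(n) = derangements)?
4, 5

Using D(n) = (n−1)[D(n−1) + D(n−2)] with D(1)=0, D(2)=1: D(3)=2; D(4)=9; D(5)=44; D(6)=265. So valid n = 4, 5.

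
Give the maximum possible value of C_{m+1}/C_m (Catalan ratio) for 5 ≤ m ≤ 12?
25/7

Working:
C_{m+1}/C_m = 2(2m+1)/(m+2), which increases with m. Maximum at m = 12: 2·25/14 = 25/7.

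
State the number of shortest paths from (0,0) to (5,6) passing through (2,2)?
210

Working:
To (2,2): C(4,2)=6. From there: C(7,3)=35. Total: 210.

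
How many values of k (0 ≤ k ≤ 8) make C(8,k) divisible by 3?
0

Working:
Checking C(8,k) mod 3 for k = 0..8: none are divisible by 3. Count = 0.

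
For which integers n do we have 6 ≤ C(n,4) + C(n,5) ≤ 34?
5, 6

Working:
C(4,4)+C(4,5)=1; C(5,4)+C(5,5)=6; C(6,4)+C(6,5)=21; C(7,4)+C(7,5)=56. So valid n = 5, 6.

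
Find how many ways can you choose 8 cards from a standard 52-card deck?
752,538,150

Reasoning: C(52,8) = 752,538,150.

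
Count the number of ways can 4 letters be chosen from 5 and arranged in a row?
120
P(5,4) = 5!/(5-4)! = 120.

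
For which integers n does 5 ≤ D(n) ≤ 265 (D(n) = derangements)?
4, 5, 6

Using D(n) = (n−1)[D(n−1) + D(n−2)] with D(1)=0, D(2)=1: D(3)=2; D(4)=9; D(5)=44; D(6)=265; D(7)=1,854. So valid n = 4, 5, 6.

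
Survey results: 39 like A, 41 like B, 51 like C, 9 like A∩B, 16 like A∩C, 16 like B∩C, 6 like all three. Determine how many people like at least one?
|A∪B∪C| = 39+41+51-9-16-16+6 = 96.
Final answer: 96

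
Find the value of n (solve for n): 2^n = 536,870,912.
536,870,912 = 1,024 × 1,024 × 512 = 2^10 × 2^10 × 2^9 = 2^29, so n = 29.

Answer: 29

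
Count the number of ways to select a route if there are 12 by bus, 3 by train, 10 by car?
25

Working:
By the addition principle: 12 + 3 + 10 = 25.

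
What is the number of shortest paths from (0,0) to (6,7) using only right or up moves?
1,716

Reasoning: Choose 6 rights from 13 moves: C(13,6) = 1,716.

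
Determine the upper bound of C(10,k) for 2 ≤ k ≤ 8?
252

Reasoning: C(10,k) is maximised at the centre of the row: C(10,5) = 252.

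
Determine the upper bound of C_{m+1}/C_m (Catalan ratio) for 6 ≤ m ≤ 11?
46/13

Solution: C_{m+1}/C_m = 2(2m+1)/(m+2), which increases with m. Maximum at m = 11: 2·23/13 = 46/13.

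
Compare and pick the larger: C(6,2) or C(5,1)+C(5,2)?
Equal

Explanation: By Pascal's identity: C(6,2) = C(5,1)+C(5,2) = 15. Equal.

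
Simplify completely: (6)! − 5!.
(6)! − 5! = (6)·5! − 5! = (6−1)·5! = 5·5! = 600.

Answer: 600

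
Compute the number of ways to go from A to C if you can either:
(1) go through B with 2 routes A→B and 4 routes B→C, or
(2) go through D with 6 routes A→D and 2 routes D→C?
Route via B: 2×4=8. Route via D: 6×2=12. Total: 20.

Answer: 20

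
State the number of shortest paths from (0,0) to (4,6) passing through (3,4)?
105

Working:
To (3,4): C(7,3)=35. From there: C(3,1)=3. Total: 105.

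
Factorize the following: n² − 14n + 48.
(n − 6)(n − 8)
Seek roots whose sum is 14 and product is 48: (6, 8). So n² − 14n + 48 = (n − 6)(n − 8).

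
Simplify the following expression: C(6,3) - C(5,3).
10

C(6,3) - C(5,3) = C(5,2) = 10.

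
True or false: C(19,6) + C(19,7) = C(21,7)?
False

Pascal's identity gives C(20,7) = 77,520, whereas C(21,7) = 116,280.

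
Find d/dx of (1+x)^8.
8(1+x)^7

Solution: Using the power rule: d/dx (1+x)^8 = 8(1+x)^{7}.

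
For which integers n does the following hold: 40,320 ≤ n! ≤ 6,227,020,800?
8, 9, 10, 11, 12, 13

Reasoning: n! is strictly increasing; 8! = 40,320 and 13! = 6,227,020,800, so valid n = 8, 9, 10, 11, 12, 13.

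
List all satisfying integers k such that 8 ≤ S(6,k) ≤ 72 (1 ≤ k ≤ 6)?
2, 4, 5
S(6,1)=1; S(6,2)=31; S(6,3)=90; S(6,4)=65; S(6,5)=15; S(6,6)=1. So valid k = 2, 4, 5.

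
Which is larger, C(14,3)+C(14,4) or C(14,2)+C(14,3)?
C(14,3)+C(14,4)

Solution: First=1,365, Second=455.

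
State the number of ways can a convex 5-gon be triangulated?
5

Solution: Using the Catalan number formula: C_n = C(2n, n) / (n+1)
C_3 = C(6, 3) / (3+1)
     = 20 / 4
     = 5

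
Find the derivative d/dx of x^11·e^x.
(11x^10 + x^11)e^x

Product rule: d/dx[x^11]·e^x + x^11·d/dx[e^x] = 11x^{10}e^x + x^11e^x.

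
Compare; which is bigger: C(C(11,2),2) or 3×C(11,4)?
C(C(11,2),2)
C(C(11,2),2)=1,485, 3×C(11,4)=990.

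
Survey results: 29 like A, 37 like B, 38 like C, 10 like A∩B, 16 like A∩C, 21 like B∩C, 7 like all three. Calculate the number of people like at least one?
64

|A∪B∪C| = 29+37+38-10-16-21+7 = 64.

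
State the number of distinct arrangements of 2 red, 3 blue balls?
10

Multinomial: 5!/(2! × 3!) = 10.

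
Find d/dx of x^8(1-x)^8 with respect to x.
Product rule: 8x^{7}(1-x)^{8} + x^8·(-8)(1-x)^{7}.

Answer: 8x^7(1-x)^8 - 8x^8(1-x)^7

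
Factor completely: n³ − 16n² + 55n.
n(n − 5)(n − 11)

Solution: n³ − 16n² + 55n = n(n² − 16n + 55) = n(n − 5)(n − 11).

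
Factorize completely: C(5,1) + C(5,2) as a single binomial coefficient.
C(6,2)

Explanation: By Pascal's identity: C(5,1) + C(5,2) = C(6,2) = 15.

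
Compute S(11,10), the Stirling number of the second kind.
55

Reasoning: Using the Stirling recurrence: S(n,k) = k·S(n-1,k) + S(n-1,k-1)
S(11,10) = 10·S(10,10) + S(10,9)
         = 10·1 + 45
         = 10 + 45
         = 55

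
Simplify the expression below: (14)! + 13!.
93,405,312,000

Explanation: (14)! + 13! = (14)·13! + 13! = (14+1)·13! = 15·13! = 93,405,312,000.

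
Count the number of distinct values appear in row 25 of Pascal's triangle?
13

Explanation: Row 25 has entries C(25,0)..C(25,25); by symmetry C(25,k)=C(25,25-k), giving 13 distinct values.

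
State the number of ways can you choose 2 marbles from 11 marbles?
55

Solution: C(11,2) = 11! / (2! × (11-2)!)
         = 11! / (2! × 9!)
         = 55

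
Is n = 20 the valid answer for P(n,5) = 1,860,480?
P(20,5) = 20·19·18·17·16 = 1,860,480, which equals 1,860,480.
Final answer: Yes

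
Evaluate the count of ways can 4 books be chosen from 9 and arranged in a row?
3,024

Reasoning: P(9,4) = 9!/(9-4)! = 3,024.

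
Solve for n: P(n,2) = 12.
4

Solution: P(n,2) = n(n−1) is increasing in n; n(n−1) ≈ (n−0.5)^2 = 12 gives n ≈ 4.0. Check: P(2,2) = 2, P(3,2) = 6, P(4,2) = 12 ✓. So n = 4.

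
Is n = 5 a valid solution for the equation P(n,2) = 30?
No
P(5,2) = 5·4 = 20, which does not equal 30.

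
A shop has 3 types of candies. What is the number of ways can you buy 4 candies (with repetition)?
Stars and bars: C(4+3-1, 4) = C(6, 4) = 15.
Final answer: 15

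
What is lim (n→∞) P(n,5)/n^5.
1

Reasoning: P(n,5) = n(n-1)···(n-4) ≈ n^5 for large n. Limit = 1.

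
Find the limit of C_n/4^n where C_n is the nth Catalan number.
0

Explanation: C_n ~ 4^n/(n^(3/2)√π), so n^0·C_n/4^n ~ n^(0 − 3/2)/√π → 0.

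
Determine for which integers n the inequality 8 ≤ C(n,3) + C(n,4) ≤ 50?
C(4,3)+C(4,4)=5; C(5,3)+C(5,4)=15; C(6,3)+C(6,4)=35; C(7,3)+C(7,4)=70. So valid n = 5, 6.

Answer: 5, 6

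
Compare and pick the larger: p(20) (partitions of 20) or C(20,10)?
C(20,10)
Pentagonal recurrence p(n) = p(n−1) + p(n−2) − p(n−5) − p(n−7) + …: p(20) = p(19) + p(18) − p(15) − p(13) + p(8) + p(5) = 490 + 385 − 176 − 101 + 22 + 7 = 627; C(20,10) = 184,756.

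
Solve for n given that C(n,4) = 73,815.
38

Working:
C(n,4) = n(n−1)(n−2)(n−3)/4! is increasing in n, and n(n−1)(n−2)(n−3) = 4!·73,815 = 1,771,560 ≈ (n−1.5)^4 gives n ≈ 38.0. Check: C(36,4) = 58,905, C(37,4) = 66,045, C(38,4) = 73,815 ✓. So n = 38.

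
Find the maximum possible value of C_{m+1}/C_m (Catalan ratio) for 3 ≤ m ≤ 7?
10/3

Reasoning: C_{m+1}/C_m = 2(2m+1)/(m+2), which increases with m. Maximum at m = 7: 2·15/9 = 10/3.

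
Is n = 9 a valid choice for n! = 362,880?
9! = 9·8! = 9·40,320 = 362,880, which equals 362,880.
Final answer: Yes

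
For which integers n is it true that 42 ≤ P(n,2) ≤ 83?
P(6,2)=30; P(7,2)=42; P(8,2)=56; P(9,2)=72; P(10,2)=90. So valid n = 7, 8, 9.
Final answer: 7, 8, 9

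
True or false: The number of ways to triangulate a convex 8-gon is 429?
False

Working:
Triangulations of a convex 8-gon are counted by the Catalan number C_6: C_6 = C(12,6)/(6+1) = 924/7 = 132.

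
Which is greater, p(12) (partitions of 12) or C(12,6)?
Pentagonal recurrence p(n) = p(n−1) + p(n−2) − p(n−5) − p(n−7) + …: p(12) = p(11) + p(10) − p(7) − p(5) + p(0) = 56 + 42 − 15 − 7 + 1 = 77; C(12,6) = 924.
Final answer: C(12,6)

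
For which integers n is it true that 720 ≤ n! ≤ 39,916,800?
6, 7, 8, 9, 10, 11

Explanation: n! is strictly increasing; 6! = 720 and 11! = 39,916,800, so valid n = 6, 7, 8, 9, 10, 11.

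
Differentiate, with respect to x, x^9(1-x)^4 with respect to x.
9x^8(1-x)^4 - 4x^9(1-x)^3

Solution: Product rule: 9x^{8}(1-x)^{4} + x^9·(-4)(1-x)^{3}.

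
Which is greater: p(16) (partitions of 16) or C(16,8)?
C(16,8)

Working:
Pentagonal recurrence p(n) = p(n−1) + p(n−2) − p(n−5) − p(n−7) + …: p(16) = p(15) + p(14) − p(11) − p(9) + p(4) + p(1) = 176 + 135 − 56 − 30 + 5 + 1 = 231; C(16,8) = 12,870.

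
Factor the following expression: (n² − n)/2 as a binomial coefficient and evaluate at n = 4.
C(n,2); C(4,2) = 6

Solution: (n² − n)/2 = n(n−1)/2 = C(n,2). At n = 4: C(4,2) = 6.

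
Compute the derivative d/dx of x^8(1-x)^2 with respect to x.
Product rule: 8x^{7}(1-x)^{2} + x^8·(-2)(1-x)^{1}.
Final answer: 8x^7(1-x)^2 - 2x^8(1-x)^1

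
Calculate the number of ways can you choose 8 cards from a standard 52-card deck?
752,538,150

Solution: C(52,8) = 752,538,150.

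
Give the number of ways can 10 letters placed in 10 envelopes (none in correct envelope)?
Using D(n) = (n-1)[D(n-1) + D(n-2)]:
D(10) = (10-1) × [D(9) + D(8)]
      = 9 × [133496 + 14833]
      = 9 × 148329
      = 1,334,961
Final answer: 1,334,961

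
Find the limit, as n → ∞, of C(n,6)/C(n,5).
∞
C(n,6)/C(n,5) = (n-5)/6 → ∞ as n → ∞.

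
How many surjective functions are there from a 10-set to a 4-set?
818,520

Onto functions = 4! × S(10,4)
First compute S(10,4) via recurrence:
Using the Stirling recurrence: S(n,k) = k·S(n-1,k) + S(n-1,k-1)
S(10,4) = 4·S(9,4) + S(9,3)
         = 4·7770 + 3025
         = 31080 + 3025
         = 34,105
Then: 24 × 34105 = 818,520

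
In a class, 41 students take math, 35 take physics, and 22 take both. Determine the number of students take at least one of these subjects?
|A∪B| = |A|+|B|-|A∩B| = 41+35-22 = 54.

Answer: 54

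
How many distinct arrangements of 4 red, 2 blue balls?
15

Reasoning: Multinomial: 6!/(4! × 2!) = 15.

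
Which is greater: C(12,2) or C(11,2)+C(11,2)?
C(12,2)=66; C(11,2)+C(11,2)=55+55=110.

Answer: C(11,2)+C(11,2)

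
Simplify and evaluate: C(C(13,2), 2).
C(13,2) = 78, then C(78, 2) = 3,003.
Final answer: 3,003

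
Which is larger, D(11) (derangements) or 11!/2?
11!/2
D(11) = (11-1)·[D(10) + D(9)] = 10·[1,334,961 + 133,496] = 14,684,570; 11!/2 = 39,916,800/2 = 19,958,400.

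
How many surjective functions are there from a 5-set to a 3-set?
Onto functions = 3! × S(5,3)
First compute S(5,3) via recurrence:
Using the Stirling recurrence: S(n,k) = k·S(n-1,k) + S(n-1,k-1)
S(5,3) = 3·S(4,3) + S(4,2)
         = 3·6 + 7
         = 18 + 7
         = 25
Then: 6 × 25 = 150

Answer: 150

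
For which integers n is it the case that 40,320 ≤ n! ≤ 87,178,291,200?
n! is strictly increasing; 8! = 40,320 and 14! = 87,178,291,200, so valid n = 8, 9, 10, 11, 12, 13, 14.

Answer: 8, 9, 10, 11, 12, 13, 14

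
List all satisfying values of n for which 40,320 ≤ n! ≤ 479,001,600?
n! is strictly increasing; 8! = 40,320 and 12! = 479,001,600, so valid n = 8, 9, 10, 11, 12.
Final answer: 8, 9, 10, 11, 12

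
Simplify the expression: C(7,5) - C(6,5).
15

C(7,5) - C(6,5) = C(6,4) = 15.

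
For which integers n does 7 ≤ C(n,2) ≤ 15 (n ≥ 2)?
5, 6

Working:
C(4,2)=6; C(5,2)=10; C(6,2)=15; C(7,2)=21. So valid n = 5, 6.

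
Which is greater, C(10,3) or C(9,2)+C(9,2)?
C(10,3)=120; C(9,2)+C(9,2)=36+36=72.
Final answer: C(10,3)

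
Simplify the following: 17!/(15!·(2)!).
136

Reasoning: This is C(17,15) = 136.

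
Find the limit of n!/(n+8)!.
n!/(n+8)! = 1/[(n+1)(n+2)···(n+8)] → 0 as n → ∞.
Final answer: 0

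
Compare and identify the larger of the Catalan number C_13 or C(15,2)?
C_13

Explanation: C_13 = C(26,13)/(13+1) = 10,400,600/14 = 742,900; C(15,2) = 105.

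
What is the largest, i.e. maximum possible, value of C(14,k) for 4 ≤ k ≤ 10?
C(14,k) is maximised at the centre of the row: C(14,7) = 3,432.
Final answer: 3,432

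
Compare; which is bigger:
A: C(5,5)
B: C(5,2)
A=C(5,5)=1, B=C(5,2)=10.

Answer: B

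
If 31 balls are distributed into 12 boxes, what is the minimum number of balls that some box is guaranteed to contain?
3

Reasoning: Pigeonhole: ⌈31/12⌉ = 3.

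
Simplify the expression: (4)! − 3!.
18

Solution: (4)! − 3! = (4)·3! − 3! = (4−1)·3! = 3·3! = 18.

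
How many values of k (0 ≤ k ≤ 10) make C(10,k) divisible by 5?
8

Solution: Checking C(10,k) mod 5 for k = 0..10: divisible at k = 1, 2, 3, 4, 6, 7, 8, 9. That's 8 values.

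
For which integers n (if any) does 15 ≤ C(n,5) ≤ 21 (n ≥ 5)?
7

Reasoning: C(6,5)=6; C(7,5)=21; C(8,5)=56. So valid n = 7.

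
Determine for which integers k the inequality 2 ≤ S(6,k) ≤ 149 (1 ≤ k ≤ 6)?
2, 3, 4, 5

Solution: S(6,1)=1; S(6,2)=31; S(6,3)=90; S(6,4)=65; S(6,5)=15; S(6,6)=1. So valid k = 2, 3, 4, 5.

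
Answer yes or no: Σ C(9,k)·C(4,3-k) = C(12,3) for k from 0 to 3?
Vandermonde's identity gives C(13,3) = 286; RHS C(12,3) = 220.
Final answer: No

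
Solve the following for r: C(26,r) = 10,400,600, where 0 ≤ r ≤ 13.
13

Solution: C(26,r) is increasing for 0 ≤ r ≤ 13. Stepping up (C(26,r+1) = C(26,r)·(26−r)/(r+1)): C(26,1) = 26, C(26,2) = 325, C(26,3) = 2,600, C(26,4) = 14,950, C(26,5) = 65,780, C(26,6) = 230,230, C(26,7) = 657,800, C(26,8) = 1,562,275, C(26,9) = 3,124,550, C(26,10) = 5,311,735, C(26,11) = 7,726,160, C(26,12) = 9,657,700, C(26,13) = 10,400,600 ✓. So r = 13.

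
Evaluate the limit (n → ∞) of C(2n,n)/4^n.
0

Reasoning: C(2n,n) ~ 4^n/√(πn), so C(2n,n)/4^n ~ 1/√(πn) → 0.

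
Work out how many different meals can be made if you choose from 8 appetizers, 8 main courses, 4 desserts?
256

Working:
By the multiplication principle: 8 × 8 × 4 = 256.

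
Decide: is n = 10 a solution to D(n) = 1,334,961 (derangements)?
Yes
D(10) = (10-1)·[D(9) + D(8)] = 9·[133,496 + 14,833] = 1,334,961, which equals 1,334,961.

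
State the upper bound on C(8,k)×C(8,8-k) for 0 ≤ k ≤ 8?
4,900

Solution: C(8,k)·C(8,8-k) = C(8,k)², maximised at the centre k = 4: C(8,4)² = 4,900.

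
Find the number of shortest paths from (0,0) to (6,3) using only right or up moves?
84

Working:
Choose 6 rights from 9 moves: C(9,6) = 84.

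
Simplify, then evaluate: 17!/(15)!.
This equals 17×16 = 272.
Final answer: 272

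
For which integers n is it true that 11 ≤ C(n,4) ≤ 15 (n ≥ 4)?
6

Solution: C(5,4)=5; C(6,4)=15; C(7,4)=35. So valid n = 6.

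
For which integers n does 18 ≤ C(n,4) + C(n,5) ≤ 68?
6, 7

Explanation: C(5,4)+C(5,5)=6; C(6,4)+C(6,5)=21; C(7,4)+C(7,5)=56; C(8,4)+C(8,5)=126. So valid n = 6, 7.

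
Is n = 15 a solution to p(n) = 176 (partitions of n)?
Yes

Explanation: Pentagonal recurrence p(n) = p(n−1) + p(n−2) − p(n−5) − p(n−7) + …: p(15) = p(14) + p(13) − p(10) − p(8) + p(3) + p(0) = 135 + 101 − 42 − 22 + 3 + 1 = 176, which equals 176.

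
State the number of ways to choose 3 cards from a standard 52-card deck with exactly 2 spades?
3,042

Solution: 13 spades and 39 non-spades: C(13,2) × C(39,1) = 78 × 39 = 3,042.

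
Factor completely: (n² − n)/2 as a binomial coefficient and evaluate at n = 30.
C(n,2); C(30,2) = 435

Solution: (n² − n)/2 = n(n−1)/2 = C(n,2). At n = 30: C(30,2) = 435.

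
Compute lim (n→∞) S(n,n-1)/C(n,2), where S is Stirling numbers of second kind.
S(n,n-1) = C(n,2), so the limit is 1.

Answer: 1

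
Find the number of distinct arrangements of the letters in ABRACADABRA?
83,160

Word has 11 letters (A=5, B=2, R=2, C=1, D=1). Arrangements: 11!/Π(k!) = 83,160.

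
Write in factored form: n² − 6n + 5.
(n − 1)(n − 5)

Solution: Seek roots whose sum is 6 and product is 5: (1, 5). So n² − 6n + 5 = (n − 1)(n − 5).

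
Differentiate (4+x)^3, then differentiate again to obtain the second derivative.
6(4+x)^1

Solution: First derivative: 3(4+x)^{2}. Second derivative: 3·2·(4+x)^{1} = 6(4+x)^{1}.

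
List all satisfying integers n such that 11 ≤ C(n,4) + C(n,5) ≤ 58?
6, 7

Solution: C(5,4)+C(5,5)=6; C(6,4)+C(6,5)=21; C(7,4)+C(7,5)=56; C(8,4)+C(8,5)=126. So valid n = 6, 7.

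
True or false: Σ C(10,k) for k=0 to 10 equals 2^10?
True

Explanation: Binomial theorem: Σ C(10,k) = (1+1)^10 = 2^10 = 1,024; RHS 2^10 = 1,024.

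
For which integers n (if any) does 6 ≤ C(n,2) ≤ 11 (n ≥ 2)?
4, 5

Solution: C(3,2)=3; C(4,2)=6; C(5,2)=10; C(6,2)=15. So valid n = 4, 5.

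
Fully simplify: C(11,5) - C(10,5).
210

Explanation: C(11,5) - C(10,5) = C(10,4) = 210.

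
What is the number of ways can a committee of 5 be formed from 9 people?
C(9,5) = 9! / (5! × (9-5)!)
         = 9! / (5! × 4!)
         = 126
Final answer: 126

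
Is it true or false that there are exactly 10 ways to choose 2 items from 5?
True

Explanation: C(5,2) = 10.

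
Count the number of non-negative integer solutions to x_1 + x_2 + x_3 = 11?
C(11+3-1, 3-1) = 78.
Final answer: 78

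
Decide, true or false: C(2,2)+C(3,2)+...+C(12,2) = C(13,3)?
True

Hockey stick identity gives Σ = C(13,3) = 286; RHS C(13,3) = 286.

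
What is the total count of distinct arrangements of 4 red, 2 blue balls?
15

Solution: Multinomial: 6!/(4! × 2!) = 15.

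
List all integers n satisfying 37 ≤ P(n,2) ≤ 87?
7, 8, 9

P(6,2)=30; P(7,2)=42; P(8,2)=56; P(9,2)=72; P(10,2)=90. So valid n = 7, 8, 9.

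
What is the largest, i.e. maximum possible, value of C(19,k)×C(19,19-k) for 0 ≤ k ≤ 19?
C(19,k)·C(19,19-k) = C(19,k)², maximised at the centre k = 9: C(19,9)² = 8,533,694,884.

Answer: 8,533,694,884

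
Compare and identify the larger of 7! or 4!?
7!

7!=5,040, 4!=24. 7! > 4!.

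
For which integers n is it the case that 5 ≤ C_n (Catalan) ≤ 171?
3, 4, 5, 6

C_2=2; C_3=5; C_4=14; C_5=42; C_6=132; C_7=429. So valid n = 3, 4, 5, 6.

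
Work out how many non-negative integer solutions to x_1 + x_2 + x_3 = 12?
91

Explanation: C(12+3-1, 3-1) = 91.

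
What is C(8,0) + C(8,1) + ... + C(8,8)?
256

Reasoning: Sum of binomial coefficients = 2^8 = 256.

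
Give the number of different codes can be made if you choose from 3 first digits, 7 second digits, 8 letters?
168

Reasoning: By the multiplication principle: 3 × 7 × 8 = 168.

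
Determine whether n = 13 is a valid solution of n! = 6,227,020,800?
Yes

Working:
13! = 13·12! = 13·479,001,600 = 6,227,020,800, which equals 6,227,020,800.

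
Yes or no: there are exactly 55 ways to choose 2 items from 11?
Yes

C(11,2) = 55.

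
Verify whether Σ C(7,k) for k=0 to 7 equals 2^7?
True

Reasoning: Binomial theorem: Σ C(7,k) = (1+1)^7 = 2^7 = 128; RHS 2^7 = 128.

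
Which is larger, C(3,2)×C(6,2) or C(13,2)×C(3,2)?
C(13,2)×C(3,2)
C(3,2)×C(6,2)=45, C(13,2)×C(3,2)=234.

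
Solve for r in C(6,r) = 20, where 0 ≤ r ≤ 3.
C(6,r) is increasing for 0 ≤ r ≤ 3. Stepping up (C(6,r+1) = C(6,r)·(6−r)/(r+1)): C(6,1) = 6, C(6,2) = 15, C(6,3) = 20 ✓. So r = 3.

Answer: 3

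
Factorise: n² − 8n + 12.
(n − 2)(n − 6)
Seek roots whose sum is 8 and product is 12: (2, 6). So n² − 8n + 12 = (n − 2)(n − 6).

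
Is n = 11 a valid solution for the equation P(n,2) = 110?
P(11,2) = 11·10 = 110, which equals 110.
Final answer: Yes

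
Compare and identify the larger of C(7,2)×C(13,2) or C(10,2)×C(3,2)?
C(7,2)×C(13,2)

Solution: C(7,2)×C(13,2)=1,638, C(10,2)×C(3,2)=135.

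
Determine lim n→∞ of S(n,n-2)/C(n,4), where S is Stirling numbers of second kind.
The leading term of S(n,n-2) as a polynomial in n is (3)!!·C(n,4), so the ratio → (3)!! = 3.
Final answer: 3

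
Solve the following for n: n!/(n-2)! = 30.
n!/(n-2)! = n×(n-1), a product of 2 consecutive integers ≈ (n−0.5)^2. 30^(1/2) + 0.5 ≈ 6.0; check n = 6: 6×5 = 30 ✓. So n = 6.
Final answer: 6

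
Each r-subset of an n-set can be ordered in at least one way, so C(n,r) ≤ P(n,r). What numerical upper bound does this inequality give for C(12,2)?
132

Solution: P(12,2) = 12·11 = 132, so C(12,2) ≤ 132. (The bound is loose by a factor of 2! = 2: C(12,2) = 132/2 = 66.)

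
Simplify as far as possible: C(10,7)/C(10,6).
C(n,k+1)/C(n,k) = (n−k)/(k+1). Here (10−6)/(6+1) = 4/7 = 4/7.
Final answer: 4/7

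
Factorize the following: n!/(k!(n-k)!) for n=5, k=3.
C(5,3) = 10

Reasoning: This is the binomial coefficient C(5,3) = 10.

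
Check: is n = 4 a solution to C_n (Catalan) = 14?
Yes

Explanation: C_4 = C(8,4)/(4+1) = 70/5 = 14, which equals 14.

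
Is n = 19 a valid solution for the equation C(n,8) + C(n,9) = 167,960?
C(19,8) + C(19,9) = 75,582 + 92,378 = 167,960, which equals 167,960.

Answer: Yes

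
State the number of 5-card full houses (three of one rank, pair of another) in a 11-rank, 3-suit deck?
330

Explanation: Triple rank: 11. Triple suits: C(3,3)=1. Pair rank: 10. Pair suits: C(3,2)=3. Total: 330.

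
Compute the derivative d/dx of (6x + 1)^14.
84(6x + 1)^13

Chain rule: 14(6x+1)^{13} × 6 = 84(6x+1)^{13}.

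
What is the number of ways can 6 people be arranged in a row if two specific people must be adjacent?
240

Working:
Treat pair as unit: (6-1)! arrangements × 2 internal orders = 240.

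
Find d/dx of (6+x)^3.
3(6+x)^2

Reasoning: Using the power rule: d/dx (6+x)^3 = 3(6+x)^{2}.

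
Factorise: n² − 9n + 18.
(n − 3)(n − 6)

Working:
Seek roots whose sum is 9 and product is 18: (3, 6). So n² − 9n + 18 = (n − 3)(n − 6).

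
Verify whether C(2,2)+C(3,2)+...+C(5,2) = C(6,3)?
True
Hockey stick identity gives Σ = C(6,3) = 20; RHS C(6,3) = 20.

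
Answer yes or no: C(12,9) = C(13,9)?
No

Reasoning: LHS = C(12,9) = 220; RHS = C(13,9) = 715. 220 ≠ 715, so the statement does not hold.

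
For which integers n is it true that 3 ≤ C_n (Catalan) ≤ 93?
3, 4, 5
C_2=2; C_3=5; C_4=14; C_5=42; C_6=132. So valid n = 3, 4, 5.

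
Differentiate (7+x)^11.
Using the power rule: d/dx (7+x)^11 = 11(7+x)^{10}.
Final answer: 11(7+x)^10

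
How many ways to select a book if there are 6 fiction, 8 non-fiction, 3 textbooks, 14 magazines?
31
By the addition principle: 6 + 8 + 3 + 14 = 31.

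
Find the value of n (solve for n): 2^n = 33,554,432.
25

Explanation: 33,554,432 = 1,024 × 1,024 × 32 = 2^10 × 2^10 × 2^5 = 2^25, so n = 25.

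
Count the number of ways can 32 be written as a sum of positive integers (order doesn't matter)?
Pentagonal recurrence p(n) = p(n−1) + p(n−2) − p(n−5) − p(n−7) + …: p(32) = p(31) + p(30) − p(27) − p(25) + p(20) + p(17) − p(10) − p(6) = 6,842 + 5,604 − 3,010 − 1,958 + 627 + 297 − 42 − 11 = 8,349.

Answer: 8,349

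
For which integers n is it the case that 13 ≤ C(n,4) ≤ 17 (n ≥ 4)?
6

C(5,4)=5; C(6,4)=15; C(7,4)=35. So valid n = 6.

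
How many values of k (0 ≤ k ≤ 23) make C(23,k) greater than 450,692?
8

Reasoning: Row 23 is unimodal and symmetric about k=23/2. C(23,7)=245,157 ≤ 450,692; C(23,8)=490,314 > 450,692; by symmetry C(23,k) > 450,692 for k = 8..15. That's 15 - 8 + 1 = 8 values.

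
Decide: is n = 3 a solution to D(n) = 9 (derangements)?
D(3) = (3-1)·[D(2) + D(1)] = 2·[1 + 0] = 2, which does not equal 9.
Final answer: No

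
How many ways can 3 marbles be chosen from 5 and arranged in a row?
60
P(5,3) = 5!/(5-3)! = 60.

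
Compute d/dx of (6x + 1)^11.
66(6x + 1)^10

Reasoning: Chain rule: 11(6x+1)^{10} × 6 = 66(6x+1)^{10}.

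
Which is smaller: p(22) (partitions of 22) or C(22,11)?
p(22)

Working:
Pentagonal recurrence p(n) = p(n−1) + p(n−2) − p(n−5) − p(n−7) + …: p(22) = p(21) + p(20) − p(17) − p(15) + p(10) + p(7) − p(0) = 792 + 627 − 297 − 176 + 42 + 15 − 1 = 1,002; C(22,11) = 705,432.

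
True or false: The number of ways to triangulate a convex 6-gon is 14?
True

Solution: Triangulations of a convex 6-gon are counted by the Catalan number C_4: C_4 = C(8,4)/(4+1) = 70/5 = 14.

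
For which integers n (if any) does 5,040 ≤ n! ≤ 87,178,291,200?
7, 8, 9, 10, 11, 12, 13, 14

Working:
n! is strictly increasing; 7! = 5,040 and 14! = 87,178,291,200, so valid n = 7, 8, 9, 10, 11, 12, 13, 14.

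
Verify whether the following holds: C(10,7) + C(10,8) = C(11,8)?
True

Solution: Pascal's identity: LHS = 120 + 45 = 165; RHS = C(11,8) = 165. Both sides agree, so the statement holds.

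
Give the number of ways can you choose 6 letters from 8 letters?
28

Working:
C(8,6) = 8! / (6! × (8-6)!)
         = 8! / (6! × 2!)
         = 28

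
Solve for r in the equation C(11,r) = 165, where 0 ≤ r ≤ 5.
3

Reasoning: C(11,r) is increasing for 0 ≤ r ≤ 5. Stepping up (C(11,r+1) = C(11,r)·(11−r)/(r+1)): C(11,1) = 11, C(11,2) = 55, C(11,3) = 165 ✓. So r = 3.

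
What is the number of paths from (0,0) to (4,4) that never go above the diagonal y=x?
14

Solution: Counted by the Catalan number C_4: C_4 = C(8,4)/(4+1) = 70/5 = 14.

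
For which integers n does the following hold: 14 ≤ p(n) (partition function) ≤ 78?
7, 8, 9, 10, 11, 12

Reasoning: Tabulating p(n) via p(n) = p(n−1) + p(n−2) − p(n−5) − p(n−7) + …: p(6)=11; p(7)=15; p(8)=22; p(9)=30; p(10)=42; p(11)=56; p(12)=77; p(13)=101. So valid n = 7, 8, 9, 10, 11, 12.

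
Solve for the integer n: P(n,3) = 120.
6

P(n,3) = n(n−1)(n−2) is increasing in n; n(n−1)(n−2) ≈ (n−1)^3 = 120 gives n ≈ 5.9. Check: P(4,3) = 24, P(5,3) = 60, P(6,3) = 120 ✓. So n = 6.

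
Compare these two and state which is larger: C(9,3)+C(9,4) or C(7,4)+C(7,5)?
C(9,3)+C(9,4)

First=210, Second=56.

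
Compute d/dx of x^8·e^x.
Product rule: d/dx[x^8]·e^x + x^8·d/dx[e^x] = 8x^{7}e^x + x^8e^x.

Answer: (8x^7 + x^8)e^x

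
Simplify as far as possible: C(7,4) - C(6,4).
20

Reasoning: C(7,4) - C(6,4) = C(6,3) = 20.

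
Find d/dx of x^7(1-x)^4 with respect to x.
7x^6(1-x)^4 - 4x^7(1-x)^3

Reasoning: Product rule: 7x^{6}(1-x)^{4} + x^7·(-4)(1-x)^{3}.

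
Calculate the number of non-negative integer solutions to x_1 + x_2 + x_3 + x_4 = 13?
560

Solution: C(13+4-1, 4-1) = 560.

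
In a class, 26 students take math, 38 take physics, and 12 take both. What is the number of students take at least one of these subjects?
52

Explanation: |A∪B| = |A|+|B|-|A∩B| = 26+38-12 = 52.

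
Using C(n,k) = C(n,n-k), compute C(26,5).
C(26,5) = C(26,21) = 65,780.

Answer: 65,780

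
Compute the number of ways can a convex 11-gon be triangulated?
4,862

Explanation: Using the Catalan number formula: C_n = C(2n, n) / (n+1)
C_9 = C(18, 9) / (9+1)
     = 48620 / 10
     = 4,862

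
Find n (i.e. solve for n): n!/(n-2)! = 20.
n!/(n-2)! = n×(n-1), a product of 2 consecutive integers ≈ (n−0.5)^2. 20^(1/2) + 0.5 ≈ 5.0; check n = 5: 5×4 = 20 ✓. So n = 5.
Final answer: 5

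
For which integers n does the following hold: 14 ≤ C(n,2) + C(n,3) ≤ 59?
5, 6, 7

C(4,2)+C(4,3)=10; C(5,2)+C(5,3)=20; C(6,2)+C(6,3)=35; C(7,2)+C(7,3)=56; C(8,2)+C(8,3)=84. So valid n = 5, 6, 7.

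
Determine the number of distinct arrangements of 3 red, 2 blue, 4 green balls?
1,260

Working:
Multinomial: 9!/(3! × 2! × 4!) = 1,260.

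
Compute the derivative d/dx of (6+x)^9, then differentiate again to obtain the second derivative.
72(6+x)^7

Explanation: First derivative: 9(6+x)^{8}. Second derivative: 9·8·(6+x)^{7} = 72(6+x)^{7}.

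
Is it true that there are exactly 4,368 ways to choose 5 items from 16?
True

Explanation: C(16,5) = 4,368.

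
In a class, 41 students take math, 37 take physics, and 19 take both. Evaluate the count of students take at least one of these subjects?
59

|A∪B| = |A|+|B|-|A∩B| = 41+37-19 = 59.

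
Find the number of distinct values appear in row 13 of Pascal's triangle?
7

Reasoning: Row 13 has entries C(13,0)..C(13,13); by symmetry C(13,k)=C(13,13-k), giving 7 distinct values.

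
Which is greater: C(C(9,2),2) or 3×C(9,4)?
C(C(9,2),2)

Reasoning: C(C(9,2),2)=630, 3×C(9,4)=378.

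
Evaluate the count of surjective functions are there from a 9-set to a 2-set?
Onto functions = 2! × S(9,2)
First compute S(9,2) via recurrence:
Using the Stirling recurrence: S(n,k) = k·S(n-1,k) + S(n-1,k-1)
S(9,2) = 2·S(8,2) + S(8,1)
         = 2·127 + 1
         = 254 + 1
         = 255
Then: 2 × 255 = 510

Answer: 510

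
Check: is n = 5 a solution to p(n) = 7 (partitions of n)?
Yes
Pentagonal recurrence p(n) = p(n−1) + p(n−2) − p(n−5) − p(n−7) + …: p(5) = p(4) + p(3) − p(0) = 5 + 3 − 1 = 7, which equals 7.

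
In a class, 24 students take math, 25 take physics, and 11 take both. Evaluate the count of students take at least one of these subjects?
38

Solution: |A∪B| = |A|+|B|-|A∩B| = 24+25-11 = 38.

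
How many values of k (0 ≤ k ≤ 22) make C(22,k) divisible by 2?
15

Solution: Checking C(22,k) mod 2 for k = 0..22: divisible at k = 1, 3, 5, 7, 8, 9, 10, 11, 12, 13, 14, 15, 17, 19, 21. That's 15 values.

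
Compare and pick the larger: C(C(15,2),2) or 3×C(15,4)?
C(C(15,2),2)

Explanation: C(C(15,2),2)=5,460, 3×C(15,4)=4,095.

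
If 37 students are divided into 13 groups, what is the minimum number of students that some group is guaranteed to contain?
3

Explanation: Pigeonhole: ⌈37/13⌉ = 3.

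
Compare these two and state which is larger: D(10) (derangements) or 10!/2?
10!/2

Working:
D(10) = (10-1)·[D(9) + D(8)] = 9·[133,496 + 14,833] = 1,334,961; 10!/2 = 3,628,800/2 = 1,814,400.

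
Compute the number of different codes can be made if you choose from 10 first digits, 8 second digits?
By the multiplication principle: 10 × 8 = 80.

Answer: 80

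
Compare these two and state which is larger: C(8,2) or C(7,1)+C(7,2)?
Equal

Solution: By Pascal's identity: C(8,2) = C(7,1)+C(7,2) = 28. Equal.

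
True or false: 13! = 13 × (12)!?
True

Working:
By definition n! = n × (n-1)!, so 13! = 13 × 12!.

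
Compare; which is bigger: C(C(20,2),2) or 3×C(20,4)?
C(C(20,2),2)

C(C(20,2),2)=17,955, 3×C(20,4)=14,535.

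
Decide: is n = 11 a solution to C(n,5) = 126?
C(11,5) = 11·10·9·8·7/5! = 55,440/120 = 462, which does not equal 126.

Answer: No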